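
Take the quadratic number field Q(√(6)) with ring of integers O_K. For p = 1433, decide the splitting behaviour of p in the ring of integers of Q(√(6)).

d = 6 ≡ 2 (mod 4), so O_K = ℤ[√6] and disc(K) = 4d = 24.
disc(K) = 24 is not divisible by 1433; 1433 is unramified.
(6/1433) = 6^716 mod 1433 = 1432, giving Legendre symbol -1.
d is a non-residue mod p, hence 1433 remains inert in O_K.

1433 remains inert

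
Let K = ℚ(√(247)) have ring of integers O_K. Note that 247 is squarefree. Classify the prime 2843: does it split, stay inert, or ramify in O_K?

2843 splits in O_K

d = 247 ≡ 3 (mod 4), so O_K = ℤ[√247] and disc(K) = 4d = 988.
disc(K) = 988 is not divisible by 2843; 2843 is unramified.
Legendre symbol by Euler's criterion: (247/2843) ≡ 247^1421 ≡ 1 (mod 2843), i.e. (247/2843) = 1.
(247/2843) = 1, so 2843 splits.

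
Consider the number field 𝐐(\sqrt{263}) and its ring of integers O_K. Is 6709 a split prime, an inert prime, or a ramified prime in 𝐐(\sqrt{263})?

263 mod 4 = 3, hence disc K = 4·263 = 1052 and O_K = ℤ[√263].
Since gcd(6709, 1052) = 1 the prime 6709 does not ramify.
Euler's criterion: 263^3354 mod 6709 = 6708. Thus (263|6709) = -1.
(263/6709) = -1, so 6709 is inert.

6709 remains inert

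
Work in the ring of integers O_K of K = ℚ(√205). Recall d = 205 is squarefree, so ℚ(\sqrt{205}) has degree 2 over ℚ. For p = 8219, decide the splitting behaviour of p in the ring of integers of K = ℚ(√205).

d = 205 ≡ 1 (mod 4), so O_K = ℤ[(1+√205)/2] and disc(K) = d = 205.
disc(K) = 205 is not divisible by 8219; 8219 is unramified.
(205/8219) = 205^4109 mod 8219 = 8218, giving Legendre symbol -1.
(205/8219) = -1, so 8219 is inert.

p is inert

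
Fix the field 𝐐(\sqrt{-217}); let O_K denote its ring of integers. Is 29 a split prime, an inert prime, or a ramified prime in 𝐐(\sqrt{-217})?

inert

-217 mod 4 = 3, hence disc K = 4·(-217) = -868 and O_K = ℤ[√-217].
29 ∤ -868, so 29 is unramified.
(-217/29) = 15^14 mod 29 = 28, giving Legendre symbol -1.
d is a non-residue mod p, hence 29 remains inert in O_K.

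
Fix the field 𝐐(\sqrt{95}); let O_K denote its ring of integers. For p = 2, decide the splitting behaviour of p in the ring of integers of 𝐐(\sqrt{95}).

ramifies in O_K

d = 95 ≡ 3 (mod 4), so O_K = ℤ[√95] and disc(K) = 4d = 380.
disc(K) = 380 = 2·190, so p = 2 is ramified.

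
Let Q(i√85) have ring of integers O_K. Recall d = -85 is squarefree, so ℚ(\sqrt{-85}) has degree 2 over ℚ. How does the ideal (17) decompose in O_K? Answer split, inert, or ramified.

17 is ramified

Since -85 ≢ 1 mod 4, the ring of integers is ℤ[√-85] with discriminant 4·(-85) = -340.
17 divides disc(K) = -340, so 17 ramifies.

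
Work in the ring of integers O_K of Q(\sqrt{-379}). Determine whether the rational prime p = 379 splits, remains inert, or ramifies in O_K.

d = -379 ≡ 1 (mod 4), so O_K = ℤ[(1+√-379)/2] and disc(K) = d = -379.
disc(K) = -379 = 379·(-1), so p = 379 is ramified.

ramified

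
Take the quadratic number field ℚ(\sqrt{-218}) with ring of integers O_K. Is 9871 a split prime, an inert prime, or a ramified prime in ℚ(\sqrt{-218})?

Since -218 ≢ 1 mod 4, the ring of integers is ℤ[√-218] with discriminant 4·(-218) = -872.
Since gcd(9871, -872) = 1 the prime 9871 does not ramify.
(-218/9871) = 9653^4935 mod 9871 = 9870, giving Legendre symbol -1.
Legendre symbol -1 ⇒ 9871 is inert.

p is inert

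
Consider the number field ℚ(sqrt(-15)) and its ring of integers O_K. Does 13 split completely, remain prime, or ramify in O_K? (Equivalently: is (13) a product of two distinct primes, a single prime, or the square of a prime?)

inert — (13) stays prime in O_K

d = -15 ≡ 1 (mod 4), so O_K = ℤ[(1+√-15)/2] and disc(K) = d = -15.
13 ∤ -15, so 13 is unramified.
Legendre symbol by Euler's criterion: (-15/13) ≡ (-15)^6 ≡ 12 (mod 13), i.e. (-15/13) = -1.
(-15/13) = -1, so 13 is inert.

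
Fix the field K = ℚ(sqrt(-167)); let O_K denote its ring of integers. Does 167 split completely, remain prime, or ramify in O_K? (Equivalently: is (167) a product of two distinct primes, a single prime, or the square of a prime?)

Since -167 ≡ 1 mod 4, the ring of integers is ℤ[(1+√-167)/2] with discriminant -167.
Ramification test: 167 | -167. The prime 167 ramifies in K.

p ramifies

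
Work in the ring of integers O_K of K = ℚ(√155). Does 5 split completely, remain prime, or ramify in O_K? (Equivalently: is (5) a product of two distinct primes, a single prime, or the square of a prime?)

5 is ramified

155 mod 4 = 3, hence disc K = 4·155 = 620 and O_K = ℤ[√155].
disc(K) = 620 = 5·124, so p = 5 is ramified.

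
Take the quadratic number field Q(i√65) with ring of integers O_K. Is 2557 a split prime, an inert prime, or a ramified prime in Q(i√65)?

d = -65 ≡ 3 (mod 4), so O_K = ℤ[√-65] and disc(K) = 4d = -260.
2557 ∤ -260, so 2557 is unramified.
Euler's criterion: (-65)^1278 mod 2557 = 2556. Thus (-65|2557) = -1.
d is a non-residue mod p, hence 2557 remains inert in O_K.

inert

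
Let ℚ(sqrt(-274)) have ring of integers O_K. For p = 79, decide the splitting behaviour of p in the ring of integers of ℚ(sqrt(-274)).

Since -274 ≢ 1 mod 4, the ring of integers is ℤ[√-274] with discriminant 4·(-274) = -1096.
79 ∤ -1096, so 79 is unramified.
(-274/79) = 42^39 mod 79 = 1, giving Legendre symbol 1.
Legendre symbol 1 ⇒ 79 is split.

p splits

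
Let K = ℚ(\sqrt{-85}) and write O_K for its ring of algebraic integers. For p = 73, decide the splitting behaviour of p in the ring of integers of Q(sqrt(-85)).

-85 mod 4 = 3, hence disc K = 4·(-85) = -340 and O_K = ℤ[√-85].
Since gcd(73, -340) = 1 the prime 73 does not ramify.
(-85/73) = 61^36 mod 73 = 1, giving Legendre symbol 1.
d is a quadratic residue mod p, hence 73 splits in O_K.

73 splits in O_K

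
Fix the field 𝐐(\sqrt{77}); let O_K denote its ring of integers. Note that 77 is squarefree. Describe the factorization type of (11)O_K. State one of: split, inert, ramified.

ramifies in O_K

Since 77 ≡ 1 mod 4, the ring of integers is ℤ[(1+√77)/2] with discriminant 77.
disc(K) = 77 = 11·7, so p = 11 is ramified.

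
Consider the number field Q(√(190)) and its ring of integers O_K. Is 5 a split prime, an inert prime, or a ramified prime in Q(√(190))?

Since 190 ≢ 1 mod 4, the ring of integers is ℤ[√190] with discriminant 4·190 = 760.
disc(K) = 760 = 5·152, so p = 5 is ramified.

ramified — (5) = 𝔭²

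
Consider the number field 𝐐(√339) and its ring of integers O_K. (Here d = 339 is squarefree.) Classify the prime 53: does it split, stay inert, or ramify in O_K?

inert — (53) stays prime in O_K

339 mod 4 = 3, hence disc K = 4·339 = 1356 and O_K = ℤ[√339].
53 ∤ 1356, so 53 is unramified.
Euler's criterion: 339^26 mod 53 = 52. Thus (339|53) = -1.
(339/53) = -1, so 53 is inert.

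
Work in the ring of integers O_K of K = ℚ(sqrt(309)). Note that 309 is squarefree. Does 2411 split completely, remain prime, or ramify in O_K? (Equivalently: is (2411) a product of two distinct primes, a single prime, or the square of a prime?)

309 mod 4 = 1, hence disc K = 309 and O_K = ℤ[(1+√309)/2].
disc(K) = 309 is not divisible by 2411; 2411 is unramified.
Euler's criterion: 309^1205 mod 2411 = 1. Thus (309|2411) = 1.
Legendre symbol 1 ⇒ 2411 is split.

split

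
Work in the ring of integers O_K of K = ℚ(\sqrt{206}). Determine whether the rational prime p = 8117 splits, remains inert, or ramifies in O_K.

p is inert

206 mod 4 = 2, hence disc K = 4·206 = 824 and O_K = ℤ[√206].
8117 ∤ 824, so 8117 is unramified.
Compute (206/8117) via Euler: 206^((8117-1)/2) mod 8117 = 8116, so (206/8117) = -1.
(206/8117) = -1, so 8117 is inert.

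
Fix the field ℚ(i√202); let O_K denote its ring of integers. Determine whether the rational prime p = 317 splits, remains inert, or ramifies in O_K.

remains prime (inert)

d = -202 ≡ 2 (mod 4), so O_K = ℤ[√-202] and disc(K) = 4d = -808.
317 ∤ -808, so 317 is unramified.
Compute (-202/317) via Euler: 115^((317-1)/2) mod 317 = 316, so (-202/317) = -1.
d is a non-residue mod p, hence 317 remains inert in O_K.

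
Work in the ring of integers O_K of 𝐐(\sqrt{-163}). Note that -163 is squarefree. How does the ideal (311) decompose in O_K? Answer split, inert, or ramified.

-163 mod 4 = 1, hence disc K = -163 and O_K = ℤ[(1+√-163)/2].
disc(K) = -163 is not divisible by 311; 311 is unramified.
Legendre symbol by Euler's criterion: (-163/311) ≡ (-163)^155 ≡ 310 (mod 311), i.e. (-163/311) = -1.
Legendre symbol -1 ⇒ 311 is inert.

inert — (311) stays prime in O_K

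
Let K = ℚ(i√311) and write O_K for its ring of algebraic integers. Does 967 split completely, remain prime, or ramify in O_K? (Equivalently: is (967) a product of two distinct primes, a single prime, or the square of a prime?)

Since -311 ≡ 1 mod 4, the ring of integers is ℤ[(1+√-311)/2] with discriminant -311.
Since gcd(967, -311) = 1 the prime 967 does not ramify.
Legendre symbol by Euler's criterion: (-311/967) ≡ (-311)^483 ≡ 966 (mod 967), i.e. (-311/967) = -1.
Legendre symbol -1 ⇒ 967 is inert.

p is inert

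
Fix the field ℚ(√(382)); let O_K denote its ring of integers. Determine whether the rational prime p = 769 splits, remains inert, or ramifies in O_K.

p splits

d = 382 ≡ 2 (mod 4), so O_K = ℤ[√382] and disc(K) = 4d = 1528.
disc(K) = 1528 is not divisible by 769; 769 is unramified.
Legendre symbol by Euler's criterion: (382/769) ≡ 382^384 ≡ 1 (mod 769), i.e. (382/769) = 1.
(382/769) = 1, so 769 splits.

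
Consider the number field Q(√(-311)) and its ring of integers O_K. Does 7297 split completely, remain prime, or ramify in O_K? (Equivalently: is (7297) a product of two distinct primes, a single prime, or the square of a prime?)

d = -311 ≡ 1 (mod 4), so O_K = ℤ[(1+√-311)/2] and disc(K) = d = -311.
disc(K) = -311 is not divisible by 7297; 7297 is unramified.
Euler's criterion: (-311)^3648 mod 7297 = 1. Thus (-311|7297) = 1.
(-311/7297) = 1, so 7297 splits.

p splits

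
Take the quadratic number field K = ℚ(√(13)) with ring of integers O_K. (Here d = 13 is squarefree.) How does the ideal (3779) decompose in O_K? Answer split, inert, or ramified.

p splits

d = 13 ≡ 1 (mod 4), so O_K = ℤ[(1+√13)/2] and disc(K) = d = 13.
Since gcd(3779, 13) = 1 the prime 3779 does not ramify.
Euler's criterion: 13^1889 mod 3779 = 1. Thus (13|3779) = 1.
Legendre symbol 1 ⇒ 3779 is split.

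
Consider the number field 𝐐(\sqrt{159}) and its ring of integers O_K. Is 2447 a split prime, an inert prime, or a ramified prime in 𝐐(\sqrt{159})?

d = 159 ≡ 3 (mod 4), so O_K = ℤ[√159] and disc(K) = 4d = 636.
2447 ∤ 636, so 2447 is unramified.
Compute (159/2447) via Euler: 159^((2447-1)/2) mod 2447 = 1, so (159/2447) = 1.
d is a quadratic residue mod p, hence 2447 splits in O_K.

split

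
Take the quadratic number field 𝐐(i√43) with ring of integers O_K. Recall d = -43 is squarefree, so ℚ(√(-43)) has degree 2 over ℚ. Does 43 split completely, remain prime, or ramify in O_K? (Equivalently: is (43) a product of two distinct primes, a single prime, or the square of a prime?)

p ramifies

d = -43 ≡ 1 (mod 4), so O_K = ℤ[(1+√-43)/2] and disc(K) = d = -43.
Ramification test: 43 | -43. The prime 43 ramifies in K.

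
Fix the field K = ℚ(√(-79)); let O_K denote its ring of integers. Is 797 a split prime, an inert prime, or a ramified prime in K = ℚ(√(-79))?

p is inert

Since -79 ≡ 1 mod 4, the ring of integers is ℤ[(1+√-79)/2] with discriminant -79.
disc(K) = -79 is not divisible by 797; 797 is unramified.
Compute (-79/797) via Euler: 718^((797-1)/2) mod 797 = 796, so (-79/797) = -1.
Legendre symbol -1 ⇒ 797 is inert.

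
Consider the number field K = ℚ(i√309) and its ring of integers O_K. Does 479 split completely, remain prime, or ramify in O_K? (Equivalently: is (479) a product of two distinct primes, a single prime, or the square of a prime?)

479 remains inert

-309 mod 4 = 3, hence disc K = 4·(-309) = -1236 and O_K = ℤ[√-309].
disc(K) = -1236 is not divisible by 479; 479 is unramified.
Legendre symbol by Euler's criterion: (-309/479) ≡ (-309)^239 ≡ 478 (mod 479), i.e. (-309/479) = -1.
(-309/479) = -1, so 479 is inert.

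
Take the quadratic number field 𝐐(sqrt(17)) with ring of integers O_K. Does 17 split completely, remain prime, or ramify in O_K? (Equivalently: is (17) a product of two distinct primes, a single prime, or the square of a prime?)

d = 17 ≡ 1 (mod 4), so O_K = ℤ[(1+√17)/2] and disc(K) = d = 17.
17 divides disc(K) = 17, so 17 ramifies.

ramified — (17) = 𝔭²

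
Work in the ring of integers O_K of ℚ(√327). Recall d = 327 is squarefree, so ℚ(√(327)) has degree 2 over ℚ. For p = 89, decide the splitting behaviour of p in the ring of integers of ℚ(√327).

d = 327 ≡ 3 (mod 4), so O_K = ℤ[√327] and disc(K) = 4d = 1308.
disc(K) = 1308 is not divisible by 89; 89 is unramified.
Euler's criterion: 327^44 mod 89 = 88. Thus (327|89) = -1.
Legendre symbol -1 ⇒ 89 is inert.

inert — (89) stays prime in O_K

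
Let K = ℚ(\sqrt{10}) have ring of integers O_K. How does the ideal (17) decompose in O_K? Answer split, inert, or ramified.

inert

d = 10 ≡ 2 (mod 4), so O_K = ℤ[√10] and disc(K) = 4d = 40.
17 ∤ 40, so 17 is unramified.
Compute (10/17) via Euler: 10^((17-1)/2) mod 17 = 16, so (10/17) = -1.
Legendre symbol -1 ⇒ 17 is inert.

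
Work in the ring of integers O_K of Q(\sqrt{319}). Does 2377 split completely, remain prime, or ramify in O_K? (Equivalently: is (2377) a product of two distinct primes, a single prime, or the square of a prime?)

split

319 mod 4 = 3, hence disc K = 4·319 = 1276 and O_K = ℤ[√319].
2377 ∤ 1276, so 2377 is unramified.
Euler's criterion: 319^1188 mod 2377 = 1. Thus (319|2377) = 1.
Legendre symbol 1 ⇒ 2377 is split.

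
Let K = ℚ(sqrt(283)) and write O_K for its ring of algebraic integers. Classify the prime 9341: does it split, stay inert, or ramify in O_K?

Since 283 ≢ 1 mod 4, the ring of integers is ℤ[√283] with discriminant 4·283 = 1132.
Since gcd(9341, 1132) = 1 the prime 9341 does not ramify.
Euler's criterion: 283^4670 mod 9341 = 9340. Thus (283|9341) = -1.
(283/9341) = -1, so 9341 is inert.

inert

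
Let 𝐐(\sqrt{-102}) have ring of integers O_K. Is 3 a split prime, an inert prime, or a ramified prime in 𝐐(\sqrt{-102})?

p ramifies

d = -102 ≡ 2 (mod 4), so O_K = ℤ[√-102] and disc(K) = 4d = -408.
Ramification test: 3 | -408. The prime 3 ramifies in K.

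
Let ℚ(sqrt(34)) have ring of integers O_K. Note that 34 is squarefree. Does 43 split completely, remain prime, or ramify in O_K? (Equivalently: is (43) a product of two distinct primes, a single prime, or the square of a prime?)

inert — (43) stays prime in O_K

d = 34 ≡ 2 (mod 4), so O_K = ℤ[√34] and disc(K) = 4d = 136.
Since gcd(43, 136) = 1 the prime 43 does not ramify.
(34/43) = 34^21 mod 43 = 42, giving Legendre symbol -1.
(34/43) = -1, so 43 is inert.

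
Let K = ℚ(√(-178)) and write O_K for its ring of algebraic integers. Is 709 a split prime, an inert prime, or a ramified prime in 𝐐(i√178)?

split

Since -178 ≢ 1 mod 4, the ring of integers is ℤ[√-178] with discriminant 4·(-178) = -712.
Since gcd(709, -712) = 1 the prime 709 does not ramify.
Legendre symbol by Euler's criterion: (-178/709) ≡ (-178)^354 ≡ 1 (mod 709), i.e. (-178/709) = 1.
(-178/709) = 1, so 709 splits.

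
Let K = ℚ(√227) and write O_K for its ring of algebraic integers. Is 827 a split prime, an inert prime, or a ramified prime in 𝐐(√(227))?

splits completely

Since 227 ≢ 1 mod 4, the ring of integers is ℤ[√227] with discriminant 4·227 = 908.
827 ∤ 908, so 827 is unramified.
Euler's criterion: 227^413 mod 827 = 1. Thus (227|827) = 1.
Legendre symbol 1 ⇒ 827 is split.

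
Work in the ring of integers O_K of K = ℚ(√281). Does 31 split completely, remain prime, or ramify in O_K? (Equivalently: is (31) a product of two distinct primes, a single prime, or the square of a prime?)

31 splits in O_K

d = 281 ≡ 1 (mod 4), so O_K = ℤ[(1+√281)/2] and disc(K) = d = 281.
disc(K) = 281 is not divisible by 31; 31 is unramified.
Compute (281/31) via Euler: 2^((31-1)/2) mod 31 = 1, so (281/31) = 1.
(281/31) = 1, so 31 splits.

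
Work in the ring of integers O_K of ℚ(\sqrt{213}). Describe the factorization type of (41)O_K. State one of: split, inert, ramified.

Since 213 ≡ 1 mod 4, the ring of integers is ℤ[(1+√213)/2] with discriminant 213.
Since gcd(41, 213) = 1 the prime 41 does not ramify.
Legendre symbol by Euler's criterion: (213/41) ≡ 213^20 ≡ 1 (mod 41), i.e. (213/41) = 1.
Legendre symbol 1 ⇒ 41 is split.

split — (41) = 𝔭₁𝔭₂ with 𝔭₁ ≠ 𝔭₂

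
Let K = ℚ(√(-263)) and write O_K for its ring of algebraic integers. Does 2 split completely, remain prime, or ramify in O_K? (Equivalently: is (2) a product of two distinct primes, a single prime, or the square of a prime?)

Since -263 ≡ 1 mod 4, the ring of integers is ℤ[(1+√-263)/2] with discriminant -263.
Since gcd(2, -263) = 1 the prime 2 does not ramify.
For p = 2 with d ≡ 1 (mod 4): d mod 8 = 1, so 2 splits.

split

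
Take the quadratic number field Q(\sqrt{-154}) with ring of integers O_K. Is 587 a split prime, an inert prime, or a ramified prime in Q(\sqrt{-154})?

d = -154 ≡ 2 (mod 4), so O_K = ℤ[√-154] and disc(K) = 4d = -616.
disc(K) = -616 is not divisible by 587; 587 is unramified.
Compute (-154/587) via Euler: 433^((587-1)/2) mod 587 = 586, so (-154/587) = -1.
(-154/587) = -1, so 587 is inert.

inert — (587) stays prime in O_K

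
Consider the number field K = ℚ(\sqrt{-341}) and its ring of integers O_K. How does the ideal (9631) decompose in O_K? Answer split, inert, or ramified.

Since -341 ≢ 1 mod 4, the ring of integers is ℤ[√-341] with discriminant 4·(-341) = -1364.
Since gcd(9631, -1364) = 1 the prime 9631 does not ramify.
Compute (-341/9631) via Euler: 9290^((9631-1)/2) mod 9631 = 9630, so (-341/9631) = -1.
(-341/9631) = -1, so 9631 is inert.

inert — (9631) stays prime in O_K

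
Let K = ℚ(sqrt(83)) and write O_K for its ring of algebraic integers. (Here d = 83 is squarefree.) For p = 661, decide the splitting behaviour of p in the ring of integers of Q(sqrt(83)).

inert

83 mod 4 = 3, hence disc K = 4·83 = 332 and O_K = ℤ[√83].
disc(K) = 332 is not divisible by 661; 661 is unramified.
Compute (83/661) via Euler: 83^((661-1)/2) mod 661 = 660, so (83/661) = -1.
(83/661) = -1, so 661 is inert.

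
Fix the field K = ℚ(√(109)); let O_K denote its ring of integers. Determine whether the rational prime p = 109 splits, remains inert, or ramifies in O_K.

109 is ramified

d = 109 ≡ 1 (mod 4), so O_K = ℤ[(1+√109)/2] and disc(K) = d = 109.
Ramification test: 109 | 109. The prime 109 ramifies in K.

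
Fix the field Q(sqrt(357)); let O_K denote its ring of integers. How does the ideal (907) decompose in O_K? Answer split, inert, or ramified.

Since 357 ≡ 1 mod 4, the ring of integers is ℤ[(1+√357)/2] with discriminant 357.
disc(K) = 357 is not divisible by 907; 907 is unramified.
Euler's criterion: 357^453 mod 907 = 906. Thus (357|907) = -1.
Legendre symbol -1 ⇒ 907 is inert.

p is inert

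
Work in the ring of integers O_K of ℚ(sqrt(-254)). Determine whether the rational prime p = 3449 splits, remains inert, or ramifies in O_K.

remains prime (inert)

d = -254 ≡ 2 (mod 4), so O_K = ℤ[√-254] and disc(K) = 4d = -1016.
disc(K) = -1016 is not divisible by 3449; 3449 is unramified.
Legendre symbol by Euler's criterion: (-254/3449) ≡ (-254)^1724 ≡ 3448 (mod 3449), i.e. (-254/3449) = -1.
Legendre symbol -1 ⇒ 3449 is inert.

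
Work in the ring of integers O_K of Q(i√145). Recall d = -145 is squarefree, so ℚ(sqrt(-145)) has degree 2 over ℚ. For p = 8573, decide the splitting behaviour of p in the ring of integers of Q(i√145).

8573 splits in O_K

d = -145 ≡ 3 (mod 4), so O_K = ℤ[√-145] and disc(K) = 4d = -580.
Since gcd(8573, -580) = 1 the prime 8573 does not ramify.
(-145/8573) = 8428^4286 mod 8573 = 1, giving Legendre symbol 1.
d is a quadratic residue mod p, hence 8573 splits in O_K.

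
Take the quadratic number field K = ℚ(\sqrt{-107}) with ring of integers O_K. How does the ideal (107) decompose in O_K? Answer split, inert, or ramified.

p ramifies

-107 mod 4 = 1, hence disc K = -107 and O_K = ℤ[(1+√-107)/2].
Ramification test: 107 | -107. The prime 107 ramifies in K.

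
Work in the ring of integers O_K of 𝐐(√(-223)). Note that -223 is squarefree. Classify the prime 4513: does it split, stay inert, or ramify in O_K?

d = -223 ≡ 1 (mod 4), so O_K = ℤ[(1+√-223)/2] and disc(K) = d = -223.
Since gcd(4513, -223) = 1 the prime 4513 does not ramify.
Legendre symbol by Euler's criterion: (-223/4513) ≡ (-223)^2256 ≡ 1 (mod 4513), i.e. (-223/4513) = 1.
d is a quadratic residue mod p, hence 4513 splits in O_K.

split — (4513) = 𝔭₁𝔭₂ with 𝔭₁ ≠ 𝔭₂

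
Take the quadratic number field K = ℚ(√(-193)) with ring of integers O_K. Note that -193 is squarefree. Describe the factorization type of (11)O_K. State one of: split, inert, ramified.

split — (11) = 𝔭₁𝔭₂ with 𝔭₁ ≠ 𝔭₂

Since -193 ≢ 1 mod 4, the ring of integers is ℤ[√-193] with discriminant 4·(-193) = -772.
disc(K) = -772 is not divisible by 11; 11 is unramified.
Compute (-193/11) via Euler: 5^((11-1)/2) mod 11 = 1, so (-193/11) = 1.
d is a quadratic residue mod p, hence 11 splits in O_K.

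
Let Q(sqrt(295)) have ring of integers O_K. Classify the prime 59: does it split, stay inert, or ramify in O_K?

ramified — (59) = 𝔭²

d = 295 ≡ 3 (mod 4), so O_K = ℤ[√295] and disc(K) = 4d = 1180.
59 divides disc(K) = 1180, so 59 ramifies.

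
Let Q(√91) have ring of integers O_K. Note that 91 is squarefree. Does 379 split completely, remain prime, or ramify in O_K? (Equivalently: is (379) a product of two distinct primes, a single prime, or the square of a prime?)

d = 91 ≡ 3 (mod 4), so O_K = ℤ[√91] and disc(K) = 4d = 364.
Since gcd(379, 364) = 1 the prime 379 does not ramify.
Legendre symbol by Euler's criterion: (91/379) ≡ 91^189 ≡ 1 (mod 379), i.e. (91/379) = 1.
Legendre symbol 1 ⇒ 379 is split.

splits completely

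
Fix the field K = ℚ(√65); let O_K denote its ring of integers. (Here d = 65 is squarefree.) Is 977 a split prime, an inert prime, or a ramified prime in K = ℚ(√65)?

977 splits in O_K

65 mod 4 = 1, hence disc K = 65 and O_K = ℤ[(1+√65)/2].
disc(K) = 65 is not divisible by 977; 977 is unramified.
Compute (65/977) via Euler: 65^((977-1)/2) mod 977 = 1, so (65/977) = 1.
(65/977) = 1, so 977 splits.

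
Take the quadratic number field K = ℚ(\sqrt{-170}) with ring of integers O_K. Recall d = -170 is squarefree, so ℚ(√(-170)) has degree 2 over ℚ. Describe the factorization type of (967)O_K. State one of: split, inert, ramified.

split — (967) = 𝔭₁𝔭₂ with 𝔭₁ ≠ 𝔭₂

d = -170 ≡ 2 (mod 4), so O_K = ℤ[√-170] and disc(K) = 4d = -680.
Since gcd(967, -680) = 1 the prime 967 does not ramify.
Compute (-170/967) via Euler: 797^((967-1)/2) mod 967 = 1, so (-170/967) = 1.
Legendre symbol 1 ⇒ 967 is split.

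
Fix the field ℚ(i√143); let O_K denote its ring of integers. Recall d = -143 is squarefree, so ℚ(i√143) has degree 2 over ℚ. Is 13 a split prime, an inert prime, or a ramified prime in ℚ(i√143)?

Since -143 ≡ 1 mod 4, the ring of integers is ℤ[(1+√-143)/2] with discriminant -143.
13 divides disc(K) = -143, so 13 ramifies.

ramifies in O_K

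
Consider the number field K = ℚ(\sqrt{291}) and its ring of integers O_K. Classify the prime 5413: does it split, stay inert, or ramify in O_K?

d = 291 ≡ 3 (mod 4), so O_K = ℤ[√291] and disc(K) = 4d = 1164.
disc(K) = 1164 is not divisible by 5413; 5413 is unramified.
Euler's criterion: 291^2706 mod 5413 = 5412. Thus (291|5413) = -1.
Legendre symbol -1 ⇒ 5413 is inert.

5413 remains inert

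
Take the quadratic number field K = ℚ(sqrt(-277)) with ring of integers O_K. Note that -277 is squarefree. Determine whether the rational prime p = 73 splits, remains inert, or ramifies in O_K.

d = -277 ≡ 3 (mod 4), so O_K = ℤ[√-277] and disc(K) = 4d = -1108.
disc(K) = -1108 is not divisible by 73; 73 is unramified.
Legendre symbol by Euler's criterion: (-277/73) ≡ (-277)^36 ≡ 72 (mod 73), i.e. (-277/73) = -1.
d is a non-residue mod p, hence 73 remains inert in O_K.

73 remains inert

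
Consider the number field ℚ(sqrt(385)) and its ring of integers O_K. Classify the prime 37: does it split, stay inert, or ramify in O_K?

Since 385 ≡ 1 mod 4, the ring of integers is ℤ[(1+√385)/2] with discriminant 385.
disc(K) = 385 is not divisible by 37; 37 is unramified.
Compute (385/37) via Euler: 15^((37-1)/2) mod 37 = 36, so (385/37) = -1.
d is a non-residue mod p, hence 37 remains inert in O_K.

p is inert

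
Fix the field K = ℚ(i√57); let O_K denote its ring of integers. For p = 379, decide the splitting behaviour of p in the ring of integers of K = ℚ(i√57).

Since -57 ≢ 1 mod 4, the ring of integers is ℤ[√-57] with discriminant 4·(-57) = -228.
Since gcd(379, -228) = 1 the prime 379 does not ramify.
Compute (-57/379) via Euler: 322^((379-1)/2) mod 379 = 1, so (-57/379) = 1.
d is a quadratic residue mod p, hence 379 splits in O_K.

split — (379) = 𝔭₁𝔭₂ with 𝔭₁ ≠ 𝔭₂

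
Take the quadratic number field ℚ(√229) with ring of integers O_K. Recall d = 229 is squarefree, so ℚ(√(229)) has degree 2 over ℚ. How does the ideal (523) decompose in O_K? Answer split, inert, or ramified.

229 mod 4 = 1, hence disc K = 229 and O_K = ℤ[(1+√229)/2].
Since gcd(523, 229) = 1 the prime 523 does not ramify.
(229/523) = 229^261 mod 523 = 522, giving Legendre symbol -1.
Legendre symbol -1 ⇒ 523 is inert.

inert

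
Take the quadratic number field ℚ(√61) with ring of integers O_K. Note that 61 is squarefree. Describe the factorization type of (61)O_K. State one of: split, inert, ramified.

ramified

61 mod 4 = 1, hence disc K = 61 and O_K = ℤ[(1+√61)/2].
Ramification test: 61 | 61. The prime 61 ramifies in K.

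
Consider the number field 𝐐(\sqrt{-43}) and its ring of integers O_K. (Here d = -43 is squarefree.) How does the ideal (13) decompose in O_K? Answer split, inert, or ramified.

Since -43 ≡ 1 mod 4, the ring of integers is ℤ[(1+√-43)/2] with discriminant -43.
Since gcd(13, -43) = 1 the prime 13 does not ramify.
Euler's criterion: (-43)^6 mod 13 = 1. Thus (-43|13) = 1.
d is a quadratic residue mod p, hence 13 splits in O_K.

split — (13) = 𝔭₁𝔭₂ with 𝔭₁ ≠ 𝔭₂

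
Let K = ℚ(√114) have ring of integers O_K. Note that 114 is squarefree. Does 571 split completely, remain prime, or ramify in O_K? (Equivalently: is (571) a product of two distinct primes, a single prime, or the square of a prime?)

571 remains inert

114 mod 4 = 2, hence disc K = 4·114 = 456 and O_K = ℤ[√114].
disc(K) = 456 is not divisible by 571; 571 is unramified.
Compute (114/571) via Euler: 114^((571-1)/2) mod 571 = 570, so (114/571) = -1.
d is a non-residue mod p, hence 571 remains inert in O_K.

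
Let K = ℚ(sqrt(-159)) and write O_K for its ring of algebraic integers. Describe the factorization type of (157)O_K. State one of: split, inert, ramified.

157 remains inert

-159 mod 4 = 1, hence disc K = -159 and O_K = ℤ[(1+√-159)/2].
Since gcd(157, -159) = 1 the prime 157 does not ramify.
(-159/157) = 155^78 mod 157 = 156, giving Legendre symbol -1.
Legendre symbol -1 ⇒ 157 is inert.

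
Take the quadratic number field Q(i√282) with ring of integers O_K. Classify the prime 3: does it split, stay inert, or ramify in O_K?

-282 mod 4 = 2, hence disc K = 4·(-282) = -1128 and O_K = ℤ[√-282].
Ramification test: 3 | -1128. The prime 3 ramifies in K.

ramified — (3) = 𝔭²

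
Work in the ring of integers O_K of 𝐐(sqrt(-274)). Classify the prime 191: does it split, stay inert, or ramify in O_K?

split

-274 mod 4 = 2, hence disc K = 4·(-274) = -1096 and O_K = ℤ[√-274].
disc(K) = -1096 is not divisible by 191; 191 is unramified.
Compute (-274/191) via Euler: 108^((191-1)/2) mod 191 = 1, so (-274/191) = 1.
(-274/191) = 1, so 191 splits.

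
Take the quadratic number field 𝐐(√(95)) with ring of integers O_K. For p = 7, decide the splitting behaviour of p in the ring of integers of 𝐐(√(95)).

95 mod 4 = 3, hence disc K = 4·95 = 380 and O_K = ℤ[√95].
disc(K) = 380 is not divisible by 7; 7 is unramified.
Compute (95/7) via Euler: 4^((7-1)/2) mod 7 = 1, so (95/7) = 1.
(95/7) = 1, so 7 splits.

p splits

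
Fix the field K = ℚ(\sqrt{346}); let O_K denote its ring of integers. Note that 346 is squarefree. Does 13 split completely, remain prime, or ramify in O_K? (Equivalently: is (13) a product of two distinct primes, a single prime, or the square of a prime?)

d = 346 ≡ 2 (mod 4), so O_K = ℤ[√346] and disc(K) = 4d = 1384.
13 ∤ 1384, so 13 is unramified.
Legendre symbol by Euler's criterion: (346/13) ≡ 346^6 ≡ 12 (mod 13), i.e. (346/13) = -1.
(346/13) = -1, so 13 is inert.

inert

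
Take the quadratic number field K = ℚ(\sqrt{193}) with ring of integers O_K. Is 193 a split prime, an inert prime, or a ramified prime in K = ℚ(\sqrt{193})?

193 mod 4 = 1, hence disc K = 193 and O_K = ℤ[(1+√193)/2].
193 divides disc(K) = 193, so 193 ramifies.

193 is ramified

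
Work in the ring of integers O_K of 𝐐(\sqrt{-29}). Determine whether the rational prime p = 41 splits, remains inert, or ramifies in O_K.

d = -29 ≡ 3 (mod 4), so O_K = ℤ[√-29] and disc(K) = 4d = -116.
Since gcd(41, -116) = 1 the prime 41 does not ramify.
Legendre symbol by Euler's criterion: (-29/41) ≡ (-29)^20 ≡ 40 (mod 41), i.e. (-29/41) = -1.
(-29/41) = -1, so 41 is inert.

p is inert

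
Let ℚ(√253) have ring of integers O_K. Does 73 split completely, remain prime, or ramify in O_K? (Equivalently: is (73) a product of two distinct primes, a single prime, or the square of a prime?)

253 mod 4 = 1, hence disc K = 253 and O_K = ℤ[(1+√253)/2].
73 ∤ 253, so 73 is unramified.
(253/73) = 34^36 mod 73 = 72, giving Legendre symbol -1.
(253/73) = -1, so 73 is inert.

p is inert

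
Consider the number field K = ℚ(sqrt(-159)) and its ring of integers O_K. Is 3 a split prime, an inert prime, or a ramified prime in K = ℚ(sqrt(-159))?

d = -159 ≡ 1 (mod 4), so O_K = ℤ[(1+√-159)/2] and disc(K) = d = -159.
Ramification test: 3 | -159. The prime 3 ramifies in K.

ramified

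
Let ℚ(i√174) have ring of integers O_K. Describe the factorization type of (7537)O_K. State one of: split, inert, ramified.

inert — (7537) stays prime in O_K

-174 mod 4 = 2, hence disc K = 4·(-174) = -696 and O_K = ℤ[√-174].
7537 ∤ -696, so 7537 is unramified.
Legendre symbol by Euler's criterion: (-174/7537) ≡ (-174)^3768 ≡ 7536 (mod 7537), i.e. (-174/7537) = -1.
d is a non-residue mod p, hence 7537 remains inert in O_K.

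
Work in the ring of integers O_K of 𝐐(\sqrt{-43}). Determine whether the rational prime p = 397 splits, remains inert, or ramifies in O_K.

split

-43 mod 4 = 1, hence disc K = -43 and O_K = ℤ[(1+√-43)/2].
disc(K) = -43 is not divisible by 397; 397 is unramified.
(-43/397) = 354^198 mod 397 = 1, giving Legendre symbol 1.
Legendre symbol 1 ⇒ 397 is split.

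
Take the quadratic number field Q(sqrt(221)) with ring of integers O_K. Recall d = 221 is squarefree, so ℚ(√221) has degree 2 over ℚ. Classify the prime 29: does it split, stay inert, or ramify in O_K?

remains prime (inert)

d = 221 ≡ 1 (mod 4), so O_K = ℤ[(1+√221)/2] and disc(K) = d = 221.
disc(K) = 221 is not divisible by 29; 29 is unramified.
Legendre symbol by Euler's criterion: (221/29) ≡ 221^14 ≡ 28 (mod 29), i.e. (221/29) = -1.
d is a non-residue mod p, hence 29 remains inert in O_K.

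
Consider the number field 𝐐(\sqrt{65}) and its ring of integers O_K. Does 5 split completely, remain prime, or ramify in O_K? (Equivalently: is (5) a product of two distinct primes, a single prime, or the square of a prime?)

ramified

65 mod 4 = 1, hence disc K = 65 and O_K = ℤ[(1+√65)/2].
disc(K) = 65 = 5·13, so p = 5 is ramified.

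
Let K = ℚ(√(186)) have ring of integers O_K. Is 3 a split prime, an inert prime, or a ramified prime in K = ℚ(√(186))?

ramified — (3) = 𝔭²

186 mod 4 = 2, hence disc K = 4·186 = 744 and O_K = ℤ[√186].
Ramification test: 3 | 744. The prime 3 ramifies in K.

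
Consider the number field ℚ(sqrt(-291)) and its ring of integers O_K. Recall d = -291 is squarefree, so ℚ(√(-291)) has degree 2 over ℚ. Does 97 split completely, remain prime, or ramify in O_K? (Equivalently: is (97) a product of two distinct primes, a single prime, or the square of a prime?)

p ramifies

d = -291 ≡ 1 (mod 4), so O_K = ℤ[(1+√-291)/2] and disc(K) = d = -291.
disc(K) = -291 = 97·(-3), so p = 97 is ramified.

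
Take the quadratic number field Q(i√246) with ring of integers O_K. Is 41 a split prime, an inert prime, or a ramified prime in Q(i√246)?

Since -246 ≢ 1 mod 4, the ring of integers is ℤ[√-246] with discriminant 4·(-246) = -984.
41 divides disc(K) = -984, so 41 ramifies.

ramified — (41) = 𝔭²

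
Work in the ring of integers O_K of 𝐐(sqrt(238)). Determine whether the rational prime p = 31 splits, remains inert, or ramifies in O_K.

inert — (31) stays prime in O_K

Since 238 ≢ 1 mod 4, the ring of integers is ℤ[√238] with discriminant 4·238 = 952.
disc(K) = 952 is not divisible by 31; 31 is unramified.
(238/31) = 21^15 mod 31 = 30, giving Legendre symbol -1.
(238/31) = -1, so 31 is inert.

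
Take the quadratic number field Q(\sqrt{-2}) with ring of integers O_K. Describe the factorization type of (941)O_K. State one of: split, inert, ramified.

-2 mod 4 = 2, hence disc K = 4·(-2) = -8 and O_K = ℤ[√-2].
941 ∤ -8, so 941 is unramified.
Compute (-2/941) via Euler: 939^((941-1)/2) mod 941 = 940, so (-2/941) = -1.
d is a non-residue mod p, hence 941 remains inert in O_K.

941 remains inert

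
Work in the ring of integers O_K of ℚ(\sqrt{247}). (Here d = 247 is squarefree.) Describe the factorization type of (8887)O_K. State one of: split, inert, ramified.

inert — (8887) stays prime in O_K

d = 247 ≡ 3 (mod 4), so O_K = ℤ[√247] and disc(K) = 4d = 988.
8887 ∤ 988, so 8887 is unramified.
Compute (247/8887) via Euler: 247^((8887-1)/2) mod 8887 = 8886, so (247/8887) = -1.
Legendre symbol -1 ⇒ 8887 is inert.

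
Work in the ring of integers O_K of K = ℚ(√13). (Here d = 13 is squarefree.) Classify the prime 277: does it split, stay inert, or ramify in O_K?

13 mod 4 = 1, hence disc K = 13 and O_K = ℤ[(1+√13)/2].
disc(K) = 13 is not divisible by 277; 277 is unramified.
(13/277) = 13^138 mod 277 = 1, giving Legendre symbol 1.
Legendre symbol 1 ⇒ 277 is split.

277 splits in O_K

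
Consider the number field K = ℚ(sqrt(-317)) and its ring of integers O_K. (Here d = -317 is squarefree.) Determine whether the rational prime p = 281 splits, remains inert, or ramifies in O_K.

-317 mod 4 = 3, hence disc K = 4·(-317) = -1268 and O_K = ℤ[√-317].
disc(K) = -1268 is not divisible by 281; 281 is unramified.
Compute (-317/281) via Euler: 245^((281-1)/2) mod 281 = 1, so (-317/281) = 1.
Legendre symbol 1 ⇒ 281 is split.

p splits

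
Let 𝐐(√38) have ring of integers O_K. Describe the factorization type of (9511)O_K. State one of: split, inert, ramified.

d = 38 ≡ 2 (mod 4), so O_K = ℤ[√38] and disc(K) = 4d = 152.
Since gcd(9511, 152) = 1 the prime 9511 does not ramify.
Legendre symbol by Euler's criterion: (38/9511) ≡ 38^4755 ≡ 9510 (mod 9511), i.e. (38/9511) = -1.
Legendre symbol -1 ⇒ 9511 is inert.

remains prime (inert)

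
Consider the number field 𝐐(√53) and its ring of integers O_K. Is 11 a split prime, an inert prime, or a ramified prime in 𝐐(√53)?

d = 53 ≡ 1 (mod 4), so O_K = ℤ[(1+√53)/2] and disc(K) = d = 53.
11 ∤ 53, so 11 is unramified.
Legendre symbol by Euler's criterion: (53/11) ≡ 53^5 ≡ 1 (mod 11), i.e. (53/11) = 1.
Legendre symbol 1 ⇒ 11 is split.

splits completely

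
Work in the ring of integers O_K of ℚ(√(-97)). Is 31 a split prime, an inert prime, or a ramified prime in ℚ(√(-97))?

31 remains inert

-97 mod 4 = 3, hence disc K = 4·(-97) = -388 and O_K = ℤ[√-97].
31 ∤ -388, so 31 is unramified.
Legendre symbol by Euler's criterion: (-97/31) ≡ (-97)^15 ≡ 30 (mod 31), i.e. (-97/31) = -1.
Legendre symbol -1 ⇒ 31 is inert.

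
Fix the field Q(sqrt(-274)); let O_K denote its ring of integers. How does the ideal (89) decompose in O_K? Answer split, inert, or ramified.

inert

-274 mod 4 = 2, hence disc K = 4·(-274) = -1096 and O_K = ℤ[√-274].
disc(K) = -1096 is not divisible by 89; 89 is unramified.
(-274/89) = 82^44 mod 89 = 88, giving Legendre symbol -1.
d is a non-residue mod p, hence 89 remains inert in O_K.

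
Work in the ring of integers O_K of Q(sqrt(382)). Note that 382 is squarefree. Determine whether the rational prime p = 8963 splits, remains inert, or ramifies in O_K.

Since 382 ≢ 1 mod 4, the ring of integers is ℤ[√382] with discriminant 4·382 = 1528.
disc(K) = 1528 is not divisible by 8963; 8963 is unramified.
Legendre symbol by Euler's criterion: (382/8963) ≡ 382^4481 ≡ 1 (mod 8963), i.e. (382/8963) = 1.
Legendre symbol 1 ⇒ 8963 is split.

p splits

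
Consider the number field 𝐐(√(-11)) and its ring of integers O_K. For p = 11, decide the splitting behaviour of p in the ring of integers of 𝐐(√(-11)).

d = -11 ≡ 1 (mod 4), so O_K = ℤ[(1+√-11)/2] and disc(K) = d = -11.
11 divides disc(K) = -11, so 11 ramifies.

ramified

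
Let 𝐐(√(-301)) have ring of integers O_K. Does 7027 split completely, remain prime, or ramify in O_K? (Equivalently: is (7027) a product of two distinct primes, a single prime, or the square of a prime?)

-301 mod 4 = 3, hence disc K = 4·(-301) = -1204 and O_K = ℤ[√-301].
7027 ∤ -1204, so 7027 is unramified.
(-301/7027) = 6726^3513 mod 7027 = 7026, giving Legendre symbol -1.
d is a non-residue mod p, hence 7027 remains inert in O_K.

inert — (7027) stays prime in O_K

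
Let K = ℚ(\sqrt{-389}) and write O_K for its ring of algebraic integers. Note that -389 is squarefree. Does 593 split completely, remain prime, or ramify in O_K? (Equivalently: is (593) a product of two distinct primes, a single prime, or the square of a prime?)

p is inert

Since -389 ≢ 1 mod 4, the ring of integers is ℤ[√-389] with discriminant 4·(-389) = -1556.
Since gcd(593, -1556) = 1 the prime 593 does not ramify.
(-389/593) = 204^296 mod 593 = 592, giving Legendre symbol -1.
(-389/593) = -1, so 593 is inert.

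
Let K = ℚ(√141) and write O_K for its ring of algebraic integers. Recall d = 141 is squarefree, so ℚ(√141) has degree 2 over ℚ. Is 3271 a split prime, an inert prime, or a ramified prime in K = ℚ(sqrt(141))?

3271 splits in O_K

Since 141 ≡ 1 mod 4, the ring of integers is ℤ[(1+√141)/2] with discriminant 141.
Since gcd(3271, 141) = 1 the prime 3271 does not ramify.
Legendre symbol by Euler's criterion: (141/3271) ≡ 141^1635 ≡ 1 (mod 3271), i.e. (141/3271) = 1.
Legendre symbol 1 ⇒ 3271 is split.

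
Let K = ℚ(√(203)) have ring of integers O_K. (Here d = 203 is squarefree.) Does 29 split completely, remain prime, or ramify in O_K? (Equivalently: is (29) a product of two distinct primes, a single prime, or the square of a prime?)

29 is ramified

203 mod 4 = 3, hence disc K = 4·203 = 812 and O_K = ℤ[√203].
29 divides disc(K) = 812, so 29 ramifies.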